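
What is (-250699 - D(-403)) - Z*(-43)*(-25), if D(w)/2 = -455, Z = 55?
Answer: -308914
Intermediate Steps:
D(w) = -910 (D(w) = 2*(-455) = -910)
(-250699 - D(-403)) - Z*(-43)*(-25) = (-250699 - 1*(-910)) - 55*(-43)*(-25) = (-250699 + 910) - (-2365)*(-25) = -249789 - 1*59125 = -249789 - 59125 = -308914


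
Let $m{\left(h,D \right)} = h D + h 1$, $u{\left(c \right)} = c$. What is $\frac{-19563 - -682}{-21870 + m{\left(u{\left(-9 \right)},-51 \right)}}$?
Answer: $\frac{18881}{21420} \approx 0.88147$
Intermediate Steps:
$m{\left(h,D \right)} = h + D h$ ($m{\left(h,D \right)} = D h + h = h + D h$)
$\frac{-19563 - -682}{-21870 + m{\left(u{\left(-9 \right)},-51 \right)}} = \frac{-19563 - -682}{-21870 - 9 \left(1 - 51\right)} = \frac{-19563 + 682}{-21870 - -450} = - \frac{18881}{-21870 + 450} = - \frac{18881}{-21420} = \left(-18881\right) \left(- \frac{1}{21420}\right) = \frac{18881}{21420}$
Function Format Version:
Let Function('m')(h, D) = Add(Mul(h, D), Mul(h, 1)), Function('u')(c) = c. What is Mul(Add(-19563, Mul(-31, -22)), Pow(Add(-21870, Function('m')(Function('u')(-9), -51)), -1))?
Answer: Rational(18881, 21420) ≈ 0.88147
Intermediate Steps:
Function('m')(h, D) = Add(h, Mul(D, h)) (Function('m')(h, D) = Add(Mul(D, h), h) = Add(h, Mul(D, h)))
Mul(Add(-19563, Mul(-31, -22)), Pow(Add(-21870, Function('m')(Function('u')(-9), -51)), -1)) = Mul(Add(-19563, Mul(-31, -22)), Pow(Add(-21870, Mul(-9, Add(1, -51))), -1)) = Mul(Add(-19563, 682), Pow(Add(-21870, Mul(-9, -50)), -1)) = Mul(-18881, Pow(Add(-21870, 450), -1)) = Mul(-18881, Pow(-21420, -1)) = Mul(-18881, Rational(-1, 21420)) = Rational(18881, 21420)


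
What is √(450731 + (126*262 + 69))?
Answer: 2*√120953 ≈ 695.57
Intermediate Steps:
√(450731 + (126*262 + 69)) = √(450731 + (33012 + 69)) = √(450731 + 33081) = √483812 = 2*√120953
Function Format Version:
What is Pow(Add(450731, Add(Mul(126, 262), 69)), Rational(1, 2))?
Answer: Mul(2, Pow(120953, Rational(1, 2))) ≈ 695.57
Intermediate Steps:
Pow(Add(450731, Add(Mul(126, 262), 69)), Rational(1, 2)) = Pow(Add(450731, Add(33012, 69)), Rational(1, 2)) = Pow(Add(450731, 33081), Rational(1, 2)) = Pow(483812, Rational(1, 2)) = Mul(2, Pow(120953, Rational(1, 2)))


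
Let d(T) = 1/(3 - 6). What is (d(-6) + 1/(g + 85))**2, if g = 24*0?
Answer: 6724/65025 ≈ 0.10341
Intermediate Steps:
g = 0
d(T) = -1/3 (d(T) = 1/(-3) = -1/3)
(d(-6) + 1/(g + 85))**2 = (-1/3 + 1/(0 + 85))**2 = (-1/3 + 1/85)**2 = (-82/255)**2 = 6724/65025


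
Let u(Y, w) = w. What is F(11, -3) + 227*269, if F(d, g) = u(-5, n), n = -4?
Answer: 61059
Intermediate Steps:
F(d, g) = -4
F(11, -3) + 227*269 = -4 + 227*269 = -4 + 61063 = 61059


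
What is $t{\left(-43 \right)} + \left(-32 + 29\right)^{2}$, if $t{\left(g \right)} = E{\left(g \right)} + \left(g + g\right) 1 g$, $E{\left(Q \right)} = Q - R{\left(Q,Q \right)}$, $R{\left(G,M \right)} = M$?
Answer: $3707$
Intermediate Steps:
$E{\left(Q \right)} = 0$ ($E{\left(Q \right)} = Q - Q = 0$)
$t{\left(g \right)} = 2 g^{2}$ ($t{\left(g \right)} = 0 + \left(g + g\right) 1 g = 0 + 2 g 1 g = 0 + 2 g g = 0 + 2 g^{2} = 2 g^{2}$)
$t{\left(-43 \right)} + \left(-32 + 29\right)^{2} = 2 \left(-43\right)^{2} + \left(-32 + 29\right)^{2} = 2 \cdot 1849 + \left(-3\right)^{2} = 3698 + 9 = 3707$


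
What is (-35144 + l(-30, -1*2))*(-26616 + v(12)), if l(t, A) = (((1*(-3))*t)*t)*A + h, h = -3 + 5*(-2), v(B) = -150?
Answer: 796475862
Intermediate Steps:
h = -13 (h = -3 - 10 = -13)
l(t, A) = -13 - 3*A*t² (l(t, A) = (((1*(-3))*t)*t)*A - 13 = ((-3*t)*t)*A - 13 = (-3*t²)*A - 13 = -3*A*t² - 13 = -13 - 3*A*t²)
(-35144 + l(-30, -1*2))*(-26616 + v(12)) = (-35144 + (-13 - 3*(-1*2)*(-30)²))*(-26616 - 150) = (-35144 + (-13 - 3*(-2)*900))*(-26766) = (-35144 + (-13 + 5400))*(-26766) = (-35144 + 5387)*(-26766) = -29757*(-26766) = 796475862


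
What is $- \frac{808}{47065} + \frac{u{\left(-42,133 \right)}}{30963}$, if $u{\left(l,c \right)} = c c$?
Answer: $\frac{807514681}{1457273595} \approx 0.55413$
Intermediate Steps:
$u{\left(l,c \right)} = c^{2}$
$- \frac{808}{47065} + \frac{u{\left(-42,133 \right)}}{30963} = - \frac{808}{47065} + \frac{133^{2}}{30963} = \left(-808\right) \frac{1}{47065} + 17689 \cdot \frac{1}{30963} = - \frac{808}{47065} + \frac{17689}{30963} = \frac{807514681}{1457273595}$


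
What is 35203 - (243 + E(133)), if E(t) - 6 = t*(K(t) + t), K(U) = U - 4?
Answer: 108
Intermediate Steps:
K(U) = -4 + U
E(t) = 6 + t*(-4 + 2*t) (E(t) = 6 + t*((-4 + t) + t) = 6 + t*(-4 + 2*t))
35203 - (243 + E(133)) = 35203 - (243 + (6 + 133² + 133*(-4 + 133))) = 35203 - (243 + (6 + 17689 + 133*129)) = 35203 - (243 + (6 + 17689 + 17157)) = 35203 - (243 + 34852) = 35203 - 1*35095 = 35203 - 35095 = 108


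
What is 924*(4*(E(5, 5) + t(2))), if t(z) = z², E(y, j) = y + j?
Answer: 51744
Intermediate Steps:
E(y, j) = j + y
924*(4*(E(5, 5) + t(2))) = 924*(4*((5 + 5) + 2²)) = 924*(4*(10 + 4)) = 924*(4*14) = 924*56 = 51744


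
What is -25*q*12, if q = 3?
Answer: -900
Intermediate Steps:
-25*q*12 = -25*3*12 = -75*12 = -900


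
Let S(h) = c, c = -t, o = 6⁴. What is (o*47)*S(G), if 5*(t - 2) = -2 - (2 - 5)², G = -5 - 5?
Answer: 60912/5 ≈ 12182.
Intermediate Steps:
o = 1296
G = -10
t = -⅕ (t = 2 + (-2 - (2 - 5)²)/5 = 2 + (-2 - 1*(-3)²)/5 = 2 + (-2 - 1*9)/5 = 2 + (-2 - 9)/5 = 2 + (⅕)*(-11) = 2 - 11/5 = -⅕ ≈ -0.20000)
c = ⅕ (c = -1*(-⅕) = ⅕ ≈ 0.20000)
S(h) = ⅕
(o*47)*S(G) = (1296*47)*(⅕) = 60912*(⅕) = 60912/5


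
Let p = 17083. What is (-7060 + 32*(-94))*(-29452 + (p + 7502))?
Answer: 49000956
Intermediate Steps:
(-7060 + 32*(-94))*(-29452 + (p + 7502)) = (-7060 + 32*(-94))*(-29452 + (17083 + 7502)) = (-7060 - 3008)*(-29452 + 24585) = -10068*(-4867) = 49000956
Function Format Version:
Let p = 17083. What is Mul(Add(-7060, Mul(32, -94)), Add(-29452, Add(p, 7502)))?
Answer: 49000956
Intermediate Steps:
Mul(Add(-7060, Mul(32, -94)), Add(-29452, Add(p, 7502))) = Mul(Add(-7060, Mul(32, -94)), Add(-29452, Add(17083, 7502))) = Mul(Add(-7060, -3008), Add(-29452, 24585)) = Mul(-10068, -4867) = 49000956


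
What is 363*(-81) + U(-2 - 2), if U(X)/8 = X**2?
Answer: -29275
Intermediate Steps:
U(X) = 8*X**2
363*(-81) + U(-2 - 2) = 363*(-81) + 8*(-2 - 2)**2 = -29403 + 8*(-4)**2 = -29403 + 8*16 = -29403 + 128 = -29275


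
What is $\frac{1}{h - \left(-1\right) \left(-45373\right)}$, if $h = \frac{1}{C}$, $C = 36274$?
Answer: $- \frac{36274}{1645860201} \approx -2.204 \cdot 10^{-5}$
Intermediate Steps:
$h = \frac{1}{36274} \approx 2.7568 \cdot 10^{-5}$
$\frac{1}{h - \left(-1\right) \left(-45373\right)} = \frac{1}{\frac{1}{36274} - \left(-1\right) \left(-45373\right)} = \frac{1}{\frac{1}{36274} - 45373} = \frac{1}{- \frac{1645860201}{36274}} = - \frac{36274}{1645860201}$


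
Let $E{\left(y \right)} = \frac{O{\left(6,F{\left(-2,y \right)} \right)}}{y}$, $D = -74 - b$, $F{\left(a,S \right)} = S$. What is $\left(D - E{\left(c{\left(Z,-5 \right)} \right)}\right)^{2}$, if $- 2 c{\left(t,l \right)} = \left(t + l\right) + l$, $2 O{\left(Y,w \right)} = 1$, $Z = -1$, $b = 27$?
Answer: $\frac{1236544}{121} \approx 10219.0$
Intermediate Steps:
$O{\left(Y,w \right)} = \frac{1}{2}$ ($O{\left(Y,w \right)} = \frac{1}{2} \cdot 1 = \frac{1}{2}$)
$c{\left(t,l \right)} = - l - \frac{t}{2}$ ($c{\left(t,l \right)} = - \frac{\left(t + l\right) + l}{2} = - \frac{\left(l + t\right) + l}{2} = - \frac{t + 2 l}{2} = - l - \frac{t}{2}$)
$D = -101$ ($D = -74 - 27 = -101$)
$E{\left(y \right)} = \frac{1}{2 y}$
$\left(D - E{\left(c{\left(Z,-5 \right)} \right)}\right)^{2} = \left(-101 - \frac{1}{2 \left(\left(-1\right) \left(-5\right) - - \frac{1}{2}\right)}\right)^{2} = \left(-101 - \frac{1}{2 \left(5 + \frac{1}{2}\right)}\right)^{2} = \left(-101 - \frac{1}{2 \cdot \frac{11}{2}}\right)^{2} = \left(-101 - \frac{1}{2} \cdot \frac{2}{11}\right)^{2} = \left(-101 - \frac{1}{11}\right)^{2} = \left(- \frac{1112}{11}\right)^{2} = \frac{1236544}{121}$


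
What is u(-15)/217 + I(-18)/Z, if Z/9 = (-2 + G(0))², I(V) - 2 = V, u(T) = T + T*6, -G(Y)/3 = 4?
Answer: -6739/13671 ≈ -0.49294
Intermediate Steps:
G(Y) = -12 (G(Y) = -3*4 = -12)
u(T) = 7*T (u(T) = T + 6*T = 7*T)
I(V) = 2 + V
Z = 1764 (Z = 9*(-2 - 12)² = 9*(-14)² = 9*196 = 1764)
u(-15)/217 + I(-18)/Z = (7*(-15))/217 + (2 - 18)/1764 = -105*1/217 - 16*1/1764 = -15/31 - 4/441 = -6739/13671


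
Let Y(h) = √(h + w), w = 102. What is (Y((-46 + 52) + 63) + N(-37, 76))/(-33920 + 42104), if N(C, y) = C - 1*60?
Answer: -97/8184 + √19/2728 ≈ -0.010255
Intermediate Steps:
N(C, y) = -60 + C (N(C, y) = C - 60 = -60 + C)
Y(h) = √(102 + h) (Y(h) = √(h + 102) = √(102 + h))
(Y((-46 + 52) + 63) + N(-37, 76))/(-33920 + 42104) = (√(102 + ((-46 + 52) + 63)) + (-60 - 37))/(-33920 + 42104) = (√(102 + (6 + 63)) - 97)/8184 = (√(102 + 69) - 97)*(1/8184) = (√171 - 97)*(1/8184) = (3*√19 - 97)*(1/8184) = (-97 + 3*√19)*(1/8184) = -97/8184 + √19/2728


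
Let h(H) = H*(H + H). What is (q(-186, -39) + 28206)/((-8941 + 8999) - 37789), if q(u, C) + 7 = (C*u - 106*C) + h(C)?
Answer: -42629/37731 ≈ -1.1298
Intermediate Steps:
h(H) = 2*H² (h(H) = H*(2*H) = 2*H²)
q(u, C) = -7 - 106*C + 2*C² + C*u (q(u, C) = -7 + ((C*u - 106*C) + 2*C²) = -7 + ((-106*C + C*u) + 2*C²) = -7 + (-106*C + 2*C² + C*u) = -7 - 106*C + 2*C² + C*u)
(q(-186, -39) + 28206)/((-8941 + 8999) - 37789) = ((-7 - 106*(-39) + 2*(-39)² - 39*(-186)) + 28206)/((-8941 + 8999) - 37789) = ((-7 + 4134 + 2*1521 + 7254) + 28206)/(58 - 37789) = ((-7 + 4134 + 3042 + 7254) + 28206)/(-37731) = (14423 + 28206)*(-1/37731) = 42629*(-1/37731) = -42629/37731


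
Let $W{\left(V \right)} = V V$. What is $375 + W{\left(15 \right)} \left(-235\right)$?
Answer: $-52500$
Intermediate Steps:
$W{\left(V \right)} = V^{2}$
$375 + W{\left(15 \right)} \left(-235\right) = 375 + 15^{2} \left(-235\right) = 375 + 225 \left(-235\right) = 375 - 52875 = -52500$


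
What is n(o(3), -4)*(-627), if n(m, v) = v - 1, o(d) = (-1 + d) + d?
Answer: 3135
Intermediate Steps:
o(d) = -1 + 2*d
n(m, v) = -1 + v
n(o(3), -4)*(-627) = (-1 - 4)*(-627) = -5*(-627) = 3135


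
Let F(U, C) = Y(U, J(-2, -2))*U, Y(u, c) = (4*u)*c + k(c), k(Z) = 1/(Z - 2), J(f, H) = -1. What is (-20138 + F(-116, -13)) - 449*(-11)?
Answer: -206953/3 ≈ -68984.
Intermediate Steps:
k(Z) = 1/(-2 + Z)
Y(u, c) = 1/(-2 + c) + 4*c*u (Y(u, c) = (4*u)*c + 1/(-2 + c) = 4*c*u + 1/(-2 + c) = 1/(-2 + c) + 4*c*u)
F(U, C) = U*(-⅓ - 4*U) (F(U, C) = ((1 + 4*(-1)*U*(-2 - 1))/(-2 - 1))*U = ((1 + 4*(-1)*U*(-3))/(-3))*U = (-(1 + 12*U)/3)*U = (-⅓ - 4*U)*U = U*(-⅓ - 4*U))
(-20138 + F(-116, -13)) - 449*(-11) = (-20138 - ⅓*(-116)*(1 + 12*(-116))) - 449*(-11) = (-20138 - ⅓*(-116)*(1 - 1392)) + 4939 = (-20138 - ⅓*(-116)*(-1391)) + 4939 = (-20138 - 161356/3) + 4939 = -221770/3 + 4939 = -206953/3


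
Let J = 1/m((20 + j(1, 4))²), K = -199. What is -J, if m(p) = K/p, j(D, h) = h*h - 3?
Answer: 1089/199 ≈ 5.4724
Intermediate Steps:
j(D, h) = -3 + h² (j(D, h) = h² - 3 = -3 + h²)
m(p) = -199/p
J = -1089/199 (J = 1/(-199/(20 + (-3 + 4²))²) = 1/(-199/(20 + (-3 + 16))²) = 1/(-199/(20 + 13)²) = 1/(-199/(33²)) = 1/(-199/1089) = -1089/199 ≈ -5.4724)
-J = -1*(-1089/199) = 1089/199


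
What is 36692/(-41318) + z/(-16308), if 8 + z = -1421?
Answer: -269664857/336906972 ≈ -0.80041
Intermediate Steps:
z = -1429 (z = -8 - 1421 = -1429)
36692/(-41318) + z/(-16308) = 36692/(-41318) - 1429/(-16308) = 36692*(-1/41318) - 1429*(-1/16308) = -18346/20659 + 1429/16308 = -269664857/336906972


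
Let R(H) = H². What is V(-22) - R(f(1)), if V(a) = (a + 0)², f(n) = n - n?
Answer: 484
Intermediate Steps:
f(n) = 0
V(a) = a²
V(-22) - R(f(1)) = (-22)² - 1*0² = 484 - 1*0 = 484 + 0 = 484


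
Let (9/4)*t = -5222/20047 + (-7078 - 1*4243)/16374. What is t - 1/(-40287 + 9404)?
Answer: -19297749041989/45617992728183 ≈ -0.42303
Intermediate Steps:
t = -624914230/1477123101 (t = 4*(-5222/20047 + (-7078 - 1*4243)/16374)/9 = 4*(-5222*1/20047 + (-7078 - 4243)*(1/16374))/9 = 4*(-5222/20047 - 11321*1/16374)/9 = 4*(-5222/20047 - 11321/16374)/9 = (4/9)*(-312457115/328249578) = -624914230/1477123101 ≈ -0.42306)
t - 1/(-40287 + 9404) = -624914230/1477123101 - 1/(-40287 + 9404) = -624914230/1477123101 - 1/(-30883) = -624914230/1477123101 - 1*(-1/30883) = -624914230/1477123101 + 1/30883 = -19297749041989/45617992728183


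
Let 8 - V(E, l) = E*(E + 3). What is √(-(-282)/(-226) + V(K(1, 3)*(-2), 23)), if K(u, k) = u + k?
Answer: 17*I*√1469/113 ≈ 5.7661*I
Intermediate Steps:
K(u, k) = k + u
V(E, l) = 8 - E*(3 + E) (V(E, l) = 8 - E*(E + 3) = 8 - E*(3 + E))
√(-(-282)/(-226) + V(K(1, 3)*(-2), 23)) = √(-(-282)/(-226) + (8 - ((3 + 1)*(-2))² - 3*(3 + 1)*(-2))) = √(-(-282)*(-1)/226 + (8 - (4*(-2))² - 12*(-2))) = √(-1*141/113 + (8 - 1*(-8)² - 3*(-8))) = √(-141/113 + (8 - 1*64 + 24)) = √(-141/113 + (8 - 64 + 24)) = √(-141/113 - 32) = √(-3757/113) = 17*I*√1469/113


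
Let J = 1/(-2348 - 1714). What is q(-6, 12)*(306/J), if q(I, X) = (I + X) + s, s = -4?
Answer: -2485944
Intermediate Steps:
J = -1/4062 (J = 1/(-4062) = -1/4062 ≈ -0.00024618)
q(I, X) = -4 + I + X (q(I, X) = (I + X) - 4 = -4 + I + X)
q(-6, 12)*(306/J) = (-4 - 6 + 12)*(306/(-1/4062)) = 2*(306*(-4062)) = 2*(-1242972) = -2485944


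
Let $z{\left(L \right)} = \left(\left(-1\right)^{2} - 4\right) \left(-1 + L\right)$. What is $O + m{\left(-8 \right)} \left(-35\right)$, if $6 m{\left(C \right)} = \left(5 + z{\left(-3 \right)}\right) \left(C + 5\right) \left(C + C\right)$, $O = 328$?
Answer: $-4432$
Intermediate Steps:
$z{\left(L \right)} = 3 - 3 L$ ($z{\left(L \right)} = \left(1 - 4\right) \left(-1 + L\right) = - 3 \left(-1 + L\right) = 3 - 3 L$)
$m{\left(C \right)} = \frac{17 C \left(5 + C\right)}{3}$ ($m{\left(C \right)} = \frac{\left(5 + \left(3 - -9\right)\right) \left(C + 5\right) \left(C + C\right)}{6} = \frac{\left(5 + \left(3 + 9\right)\right) \left(5 + C\right) 2 C}{6} = \frac{\left(5 + 12\right) 2 C \left(5 + C\right)}{6} = \frac{17 \cdot 2 C \left(5 + C\right)}{6} = \frac{34 C \left(5 + C\right)}{6} = \frac{17 C \left(5 + C\right)}{3}$)
$O + m{\left(-8 \right)} \left(-35\right) = 328 + \frac{17}{3} \left(-8\right) \left(5 - 8\right) \left(-35\right) = 328 + \frac{17}{3} \left(-8\right) \left(-3\right) \left(-35\right) = 328 + 136 \left(-35\right) = 328 - 4760 = -4432$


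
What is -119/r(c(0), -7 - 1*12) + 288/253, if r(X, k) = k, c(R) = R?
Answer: 35579/4807 ≈ 7.4015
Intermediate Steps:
-119/r(c(0), -7 - 1*12) + 288/253 = -119/(-7 - 1*12) + 288/253 = -119/(-7 - 12) + 288*(1/253) = -119/(-19) + 288/253 = -119*(-1/19) + 288/253 = 119/19 + 288/253 = 35579/4807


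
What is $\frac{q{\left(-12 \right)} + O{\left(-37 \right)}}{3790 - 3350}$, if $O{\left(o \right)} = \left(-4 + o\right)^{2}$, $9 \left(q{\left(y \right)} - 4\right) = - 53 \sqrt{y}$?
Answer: $\frac{337}{88} - \frac{53 i \sqrt{3}}{1980} \approx 3.8295 - 0.046363 i$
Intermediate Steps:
$q{\left(y \right)} = 4 - \frac{53 \sqrt{y}}{9}$ ($q{\left(y \right)} = 4 + \frac{\left(-53\right) \sqrt{y}}{9} = 4 - \frac{53 \sqrt{y}}{9}$)
$\frac{q{\left(-12 \right)} + O{\left(-37 \right)}}{3790 - 3350} = \frac{\left(4 - \frac{53 \sqrt{-12}}{9}\right) + \left(-4 - 37\right)^{2}}{3790 - 3350} = \frac{\left(4 - \frac{53 \cdot 2 i \sqrt{3}}{9}\right) + \left(-41\right)^{2}}{440} = \left(\left(4 - \frac{106 i \sqrt{3}}{9}\right) + 1681\right) \frac{1}{440} = \left(1685 - \frac{106 i \sqrt{3}}{9}\right) \frac{1}{440} = \frac{337}{88} - \frac{53 i \sqrt{3}}{1980}$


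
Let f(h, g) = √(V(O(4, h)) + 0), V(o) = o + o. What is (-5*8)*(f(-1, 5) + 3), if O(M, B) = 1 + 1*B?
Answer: -120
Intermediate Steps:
O(M, B) = 1 + B
V(o) = 2*o
f(h, g) = √(2 + 2*h) (f(h, g) = √(2*(1 + h) + 0) = √((2 + 2*h) + 0) = √(2 + 2*h))
(-5*8)*(f(-1, 5) + 3) = (-5*8)*(√(2 + 2*(-1)) + 3) = -40*(√(2 - 2) + 3) = -40*(√0 + 3) = -40*(0 + 3) = -40*3 = -120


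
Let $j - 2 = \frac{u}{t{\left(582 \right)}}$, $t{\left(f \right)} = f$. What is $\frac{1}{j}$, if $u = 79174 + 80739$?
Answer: $\frac{582}{161077} \approx 0.0036132$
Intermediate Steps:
$u = 159913$
$j = \frac{161077}{582}$ ($j = 2 + \frac{159913}{582} = \frac{161077}{582} \approx 276.76$)
$\frac{1}{j} = \frac{1}{\frac{161077}{582}} = \frac{582}{161077}$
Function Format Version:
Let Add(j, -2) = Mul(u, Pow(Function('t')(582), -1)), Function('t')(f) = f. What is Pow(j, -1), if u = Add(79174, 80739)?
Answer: Rational(582, 161077) ≈ 0.0036132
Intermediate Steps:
u = 159913
j = Rational(161077, 582) (j = Add(2, Mul(159913, Pow(582, -1))) = Add(2, Mul(159913, Rational(1, 582))) = Add(2, Rational(159913, 582)) = Rational(161077, 582) ≈ 276.76)
Pow(j, -1) = Pow(Rational(161077, 582), -1) = Rational(582, 161077)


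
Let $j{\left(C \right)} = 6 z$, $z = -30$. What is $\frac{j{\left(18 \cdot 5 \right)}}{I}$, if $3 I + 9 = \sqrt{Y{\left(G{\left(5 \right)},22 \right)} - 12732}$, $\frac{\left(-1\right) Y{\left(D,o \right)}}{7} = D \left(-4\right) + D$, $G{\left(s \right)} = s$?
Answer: $\frac{135}{353} + \frac{45 i \sqrt{1403}}{353} \approx 0.38244 + 4.7749 i$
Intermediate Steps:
$Y{\left(D,o \right)} = 21 D$ ($Y{\left(D,o \right)} = - 7 \left(D \left(-4\right) + D\right) = - 7 \left(- 4 D + D\right) = - 7 \left(- 3 D\right) = 21 D$)
$j{\left(C \right)} = -180$ ($j{\left(C \right)} = 6 \left(-30\right) = -180$)
$I = -3 + i \sqrt{1403}$ ($I = -3 + \frac{\sqrt{21 \cdot 5 - 12732}}{3} = -3 + \frac{\sqrt{105 - 12732}}{3} = -3 + \frac{\sqrt{-12627}}{3} = -3 + \frac{3 i \sqrt{1403}}{3} = -3 + i \sqrt{1403} \approx -3.0 + 37.457 i$)
$\frac{j{\left(18 \cdot 5 \right)}}{I} = - \frac{180}{-3 + i \sqrt{1403}}$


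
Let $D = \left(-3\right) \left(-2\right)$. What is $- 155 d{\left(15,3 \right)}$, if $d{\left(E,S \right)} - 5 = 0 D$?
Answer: $-775$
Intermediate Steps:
$D = 6$
$d{\left(E,S \right)} = 5$ ($d{\left(E,S \right)} = 5 + 0 \cdot 6 = 5 + 0 = 5$)
$- 155 d{\left(15,3 \right)} = \left(-155\right) 5 = -775$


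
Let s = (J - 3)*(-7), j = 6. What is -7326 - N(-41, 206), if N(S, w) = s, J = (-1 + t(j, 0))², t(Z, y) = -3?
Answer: -7235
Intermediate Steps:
J = 16 (J = (-1 - 3)² = (-4)² = 16)
s = -91 (s = (16 - 3)*(-7) = 13*(-7) = -91)
N(S, w) = -91
-7326 - N(-41, 206) = -7326 - 1*(-91) = -7326 + 91 = -7235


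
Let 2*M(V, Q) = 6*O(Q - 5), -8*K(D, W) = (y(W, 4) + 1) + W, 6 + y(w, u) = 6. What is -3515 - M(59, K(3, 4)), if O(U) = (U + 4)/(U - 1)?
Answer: -186334/53 ≈ -3515.7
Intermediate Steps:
O(U) = (4 + U)/(-1 + U)
y(w, u) = 0 (y(w, u) = -6 + 6 = 0)
K(D, W) = -1/8 - W/8 (K(D, W) = -((0 + 1) + W)/8 = -(1 + W)/8 = -1/8 - W/8)
M(V, Q) = 3*(-1 + Q)/(-6 + Q) (M(V, Q) = (6*((4 + (Q - 5))/(-1 + (Q - 5))))/2 = (6*((4 + (-5 + Q))/(-1 + (-5 + Q))))/2 = (6*((-1 + Q)/(-6 + Q)))/2 = (6*(-1 + Q)/(-6 + Q))/2 = 3*(-1 + Q)/(-6 + Q))
-3515 - M(59, K(3, 4)) = -3515 - 3*(-1 + (-1/8 - 1/8*4))/(-6 + (-1/8 - 1/8*4)) = -3515 - 3*(-1 + (-1/8 - 1/2))/(-6 + (-1/8 - 1/2)) = -3515 - 3*(-1 - 5/8)/(-6 - 5/8) = -3515 - 3*(-13)/((-53/8)*8) = -3515 - 3*(-8)*(-13)/(53*8) = -3515 - 1*39/53 = -3515 - 39/53 = -186334/53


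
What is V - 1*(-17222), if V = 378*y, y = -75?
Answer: -11128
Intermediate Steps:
V = -28350 (V = 378*(-75) = -28350)
V - 1*(-17222) = -28350 - 1*(-17222) = -28350 + 17222 = -11128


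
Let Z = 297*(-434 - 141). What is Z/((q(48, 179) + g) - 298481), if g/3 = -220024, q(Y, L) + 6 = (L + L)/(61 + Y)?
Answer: 18614475/104482573 ≈ 0.17816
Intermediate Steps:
q(Y, L) = -6 + 2*L/(61 + Y) (q(Y, L) = -6 + (L + L)/(61 + Y) = -6 + (2*L)/(61 + Y) = -6 + 2*L/(61 + Y))
g = -660072 (g = 3*(-220024) = -660072)
Z = -170775 (Z = 297*(-575) = -170775)
Z/((q(48, 179) + g) - 298481) = -170775/((2*(-183 + 179 - 3*48)/(61 + 48) - 660072) - 298481) = -170775/((2*(-183 + 179 - 144)/109 - 660072) - 298481) = -170775/((2*(1/109)*(-148) - 660072) - 298481) = -170775/((-296/109 - 660072) - 298481) = -170775/(-71948144/109 - 298481) = -170775/(-104482573/109) = -170775*(-109/104482573) = 18614475/104482573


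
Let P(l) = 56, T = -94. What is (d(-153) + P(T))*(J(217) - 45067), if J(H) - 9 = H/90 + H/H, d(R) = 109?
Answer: -44604043/6 ≈ -7.4340e+6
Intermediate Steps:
J(H) = 10 + H/90 (J(H) = 9 + (H/90 + H/H) = 9 + (H*(1/90) + 1) = 9 + (H/90 + 1) = 9 + (1 + H/90) = 10 + H/90)
(d(-153) + P(T))*(J(217) - 45067) = (109 + 56)*((10 + (1/90)*217) - 45067) = 165*((10 + 217/90) - 45067) = 165*(1117/90 - 45067) = 165*(-4054913/90) = -44604043/6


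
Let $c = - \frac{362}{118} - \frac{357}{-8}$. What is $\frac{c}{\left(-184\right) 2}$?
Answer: $- \frac{19615}{173696} \approx -0.11293$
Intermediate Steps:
$c = \frac{19615}{472}$ ($c = \left(-362\right) \frac{1}{118} - - \frac{357}{8} = - \frac{181}{59} + \frac{357}{8} = \frac{19615}{472} \approx 41.557$)
$\frac{c}{\left(-184\right) 2} = \frac{19615}{472 \left(\left(-184\right) 2\right)} = \frac{19615}{472 \left(-368\right)} = \frac{19615}{472} \left(- \frac{1}{368}\right) = - \frac{19615}{173696}$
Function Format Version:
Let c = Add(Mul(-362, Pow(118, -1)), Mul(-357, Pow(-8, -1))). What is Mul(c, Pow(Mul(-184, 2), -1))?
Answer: Rational(-19615, 173696) ≈ -0.11293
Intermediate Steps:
c = Rational(19615, 472) (c = Add(Mul(-362, Rational(1, 118)), Mul(-357, Rational(-1, 8))) = Add(Rational(-181, 59), Rational(357, 8)) = Rational(19615, 472) ≈ 41.557)
Mul(c, Pow(Mul(-184, 2), -1)) = Mul(Rational(19615, 472), Pow(Mul(-184, 2), -1)) = Mul(Rational(19615, 472), Pow(-368, -1)) = Mul(Rational(19615, 472), Rational(-1, 368)) = Rational(-19615, 173696)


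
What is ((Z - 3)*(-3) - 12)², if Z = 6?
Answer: 441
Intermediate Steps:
((Z - 3)*(-3) - 12)² = ((6 - 3)*(-3) - 12)² = (3*(-3) - 12)² = (-9 - 12)² = (-21)² = 441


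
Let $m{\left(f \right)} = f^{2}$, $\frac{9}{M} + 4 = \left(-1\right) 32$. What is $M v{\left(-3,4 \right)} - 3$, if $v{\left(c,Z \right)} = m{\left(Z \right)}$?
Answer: $-7$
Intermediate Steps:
$M = - \frac{1}{4}$ ($M = \frac{9}{-4 - 32} = \frac{9}{-36} = 9 \left(- \frac{1}{36}\right) = - \frac{1}{4} \approx -0.25$)
$v{\left(c,Z \right)} = Z^{2}$
$M v{\left(-3,4 \right)} - 3 = - \frac{4^{2}}{4} - 3 = \left(- \frac{1}{4}\right) 16 - 3 = -4 - 3 = -7$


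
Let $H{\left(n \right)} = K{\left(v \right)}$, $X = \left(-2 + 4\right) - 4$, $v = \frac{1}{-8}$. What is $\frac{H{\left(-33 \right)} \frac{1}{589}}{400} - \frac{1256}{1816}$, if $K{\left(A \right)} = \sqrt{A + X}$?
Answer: $- \frac{157}{227} + \frac{i \sqrt{34}}{942400} \approx -0.69163 + 6.1873 \cdot 10^{-6} i$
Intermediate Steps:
$v = - \frac{1}{8} \approx -0.125$
$X = -2$ ($X = 2 - 4 = -2$)
$K{\left(A \right)} = \sqrt{-2 + A}$ ($K{\left(A \right)} = \sqrt{A - 2} = \sqrt{-2 + A}$)
$H{\left(n \right)} = \frac{i \sqrt{34}}{4}$ ($H{\left(n \right)} = \sqrt{-2 - \frac{1}{8}} = \sqrt{- \frac{17}{8}} = \frac{i \sqrt{34}}{4}$)
$\frac{H{\left(-33 \right)} \frac{1}{589}}{400} - \frac{1256}{1816} = \frac{\frac{i \sqrt{34}}{4} \cdot \frac{1}{589}}{400} - \frac{1256}{1816} = \frac{i \sqrt{34}}{4} \cdot \frac{1}{589} \cdot \frac{1}{400} - \frac{157}{227} = \frac{i \sqrt{34}}{2356} \cdot \frac{1}{400} - \frac{157}{227} = \frac{i \sqrt{34}}{942400} - \frac{157}{227} = - \frac{157}{227} + \frac{i \sqrt{34}}{942400}$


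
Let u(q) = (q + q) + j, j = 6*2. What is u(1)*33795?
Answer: 473130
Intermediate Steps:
j = 12
u(q) = 12 + 2*q (u(q) = (q + q) + 12 = 2*q + 12 = 12 + 2*q)
u(1)*33795 = (12 + 2*1)*33795 = (12 + 2)*33795 = 14*33795 = 473130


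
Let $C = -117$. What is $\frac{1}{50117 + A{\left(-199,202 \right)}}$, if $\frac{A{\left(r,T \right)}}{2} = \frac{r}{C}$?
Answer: $\frac{117}{5864087} \approx 1.9952 \cdot 10^{-5}$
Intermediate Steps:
$A{\left(r,T \right)} = - \frac{2 r}{117}$ ($A{\left(r,T \right)} = 2 \frac{r}{-117} = 2 r \left(- \frac{1}{117}\right) = 2 \left(- \frac{r}{117}\right) = - \frac{2 r}{117}$)
$\frac{1}{50117 + A{\left(-199,202 \right)}} = \frac{1}{50117 - - \frac{398}{117}} = \frac{1}{50117 + \frac{398}{117}} = \frac{1}{\frac{5864087}{117}} = \frac{117}{5864087}$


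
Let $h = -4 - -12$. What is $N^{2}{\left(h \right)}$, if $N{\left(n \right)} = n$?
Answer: $64$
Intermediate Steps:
$h = 8$ ($h = -4 + 12 = 8$)
$N^{2}{\left(h \right)} = 8^{2} = 64$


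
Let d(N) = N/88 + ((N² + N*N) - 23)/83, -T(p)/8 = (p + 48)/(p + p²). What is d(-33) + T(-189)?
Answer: 1071761/41832 ≈ 25.621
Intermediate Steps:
T(p) = -8*(48 + p)/(p + p²) (T(p) = -8*(p + 48)/(p + p²) = -8*(48 + p)/(p + p²))
d(N) = -23/83 + N/88 + 2*N²/83 (d(N) = N*(1/88) + ((N² + N²) - 23)*(1/83) = N/88 + (2*N² - 23)*(1/83) = N/88 + (-23 + 2*N²)*(1/83) = N/88 + (-23/83 + 2*N²/83) = -23/83 + N/88 + 2*N²/83)
d(-33) + T(-189) = (-23/83 + (1/88)*(-33) + (2/83)*(-33)²) + 8*(-48 - 1*(-189))/(-189*(1 - 189)) = (-23/83 - 3/8 + (2/83)*1089) + 8*(-1/189)*(-48 + 189)/(-188) = (-23/83 - 3/8 + 2178/83) + 8*(-1/189)*(-1/188)*141 = 16991/664 + 2/63 = 1071761/41832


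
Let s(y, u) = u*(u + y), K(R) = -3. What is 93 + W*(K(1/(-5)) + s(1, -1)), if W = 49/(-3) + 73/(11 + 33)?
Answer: 6029/44 ≈ 137.02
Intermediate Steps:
W = -1937/132 (W = 49*(-⅓) + 73/44 = -49/3 + 73*(1/44) = -49/3 + 73/44 = -1937/132 ≈ -14.674)
93 + W*(K(1/(-5)) + s(1, -1)) = 93 - 1937*(-3 - (-1 + 1))/132 = 93 - 1937*(-3 - 1*0)/132 = 93 - 1937*(-3 + 0)/132 = 93 - 1937/132*(-3) = 93 + 1937/44 = 6029/44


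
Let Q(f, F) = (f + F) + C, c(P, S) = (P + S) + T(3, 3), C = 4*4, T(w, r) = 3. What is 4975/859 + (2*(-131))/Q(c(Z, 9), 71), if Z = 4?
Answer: 287367/88477 ≈ 3.2479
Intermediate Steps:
C = 16
c(P, S) = 3 + P + S (c(P, S) = (P + S) + 3 = 3 + P + S)
Q(f, F) = 16 + F + f (Q(f, F) = (f + F) + 16 = (F + f) + 16 = 16 + F + f)
4975/859 + (2*(-131))/Q(c(Z, 9), 71) = 4975/859 + (2*(-131))/(16 + 71 + (3 + 4 + 9)) = 4975*(1/859) - 262/(16 + 71 + 16) = 4975/859 - 262/103 = 287367/88477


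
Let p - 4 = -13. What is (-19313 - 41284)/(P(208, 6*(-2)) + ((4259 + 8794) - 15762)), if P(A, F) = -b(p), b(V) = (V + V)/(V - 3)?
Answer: 40398/1807 ≈ 22.356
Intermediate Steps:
p = -9 (p = 4 - 13 = -9)
b(V) = 2*V/(-3 + V) (b(V) = (2*V)/(-3 + V) = 2*V/(-3 + V))
P(A, F) = -3/2 (P(A, F) = -2*(-9)/(-3 - 9) = -2*(-9)/(-12) = -2*(-9)*(-1)/12 = -1*3/2 = -3/2)
(-19313 - 41284)/(P(208, 6*(-2)) + ((4259 + 8794) - 15762)) = (-19313 - 41284)/(-3/2 + ((4259 + 8794) - 15762)) = -60597/(-3/2 + (13053 - 15762)) = -60597/(-3/2 - 2709) = -60597/(-5421/2) = -60597*(-2/5421) = 40398/1807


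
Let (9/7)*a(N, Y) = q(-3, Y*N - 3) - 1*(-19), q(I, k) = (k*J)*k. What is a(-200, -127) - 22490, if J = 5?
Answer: 7525021346/3 ≈ 2.5083e+9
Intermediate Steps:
q(I, k) = 5*k**2 (q(I, k) = (k*5)*k = (5*k)*k = 5*k**2)
a(N, Y) = 133/9 + 35*(-3 + N*Y)**2/9 (a(N, Y) = 7*(5*(Y*N - 3)**2 - 1*(-19))/9 = 7*(5*(N*Y - 3)**2 + 19)/9 = 7*(5*(-3 + N*Y)**2 + 19)/9 = 7*(19 + 5*(-3 + N*Y)**2)/9 = 133/9 + 35*(-3 + N*Y)**2/9)
a(-200, -127) - 22490 = (133/9 + 35*(-3 - 200*(-127))**2/9) - 22490 = (133/9 + 35*(-3 + 25400)**2/9) - 22490 = (133/9 + (35/9)*25397**2) - 22490 = (133/9 + (35/9)*645007609) - 22490 = (133/9 + 22575266315/9) - 22490 = 7525088816/3 - 22490 = 7525021346/3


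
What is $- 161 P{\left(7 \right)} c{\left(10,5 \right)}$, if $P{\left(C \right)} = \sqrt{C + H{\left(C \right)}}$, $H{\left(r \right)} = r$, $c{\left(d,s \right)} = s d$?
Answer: $- 8050 \sqrt{14} \approx -30120.0$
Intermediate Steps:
$c{\left(d,s \right)} = d s$
$P{\left(C \right)} = \sqrt{2} \sqrt{C}$ ($P{\left(C \right)} = \sqrt{C + C} = \sqrt{2 C} = \sqrt{2} \sqrt{C}$)
$- 161 P{\left(7 \right)} c{\left(10,5 \right)} = - 161 \sqrt{2} \sqrt{7} \cdot 10 \cdot 5 = - 161 \sqrt{14} \cdot 50 = - 8050 \sqrt{14}$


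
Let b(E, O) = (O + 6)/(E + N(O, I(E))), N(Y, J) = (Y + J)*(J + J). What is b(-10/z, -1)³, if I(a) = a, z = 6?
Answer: 729/2197 ≈ 0.33182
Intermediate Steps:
N(Y, J) = 2*J*(J + Y) (N(Y, J) = (J + Y)*(2*J) = 2*J*(J + Y))
b(E, O) = (6 + O)/(E + 2*E*(E + O)) (b(E, O) = (O + 6)/(E + 2*E*(E + O)) = (6 + O)/(E + 2*E*(E + O)))
b(-10/z, -1)³ = ((6 - 1)/(((-10/6))*(1 + 2*(-10/6) + 2*(-1))))³ = (5/(-10*⅙*(1 + 2*(-10*⅙) - 2)))³ = (5/(-5/3*(1 + 2*(-5/3) - 2)))³ = (-⅗*5/(1 - 10/3 - 2))³ = (-⅗*5/(-13/3))³ = (-⅗*(-3/13)*5)³ = (9/13)³ = 729/2197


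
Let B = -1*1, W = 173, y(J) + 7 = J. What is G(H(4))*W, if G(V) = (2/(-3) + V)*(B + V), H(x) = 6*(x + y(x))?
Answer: 13840/3 ≈ 4613.3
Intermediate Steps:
y(J) = -7 + J
H(x) = -42 + 12*x (H(x) = 6*(x + (-7 + x)) = 6*(-7 + 2*x) = -42 + 12*x)
B = -1
G(V) = (-1 + V)*(-⅔ + V) (G(V) = (2/(-3) + V)*(-1 + V) = (2*(-⅓) + V)*(-1 + V) = (-⅔ + V)*(-1 + V) = (-1 + V)*(-⅔ + V))
G(H(4))*W = (⅔ + (-42 + 12*4)² - 5*(-42 + 12*4)/3)*173 = (⅔ + (-42 + 48)² - 5*(-42 + 48)/3)*173 = (⅔ + 6² - 5/3*6)*173 = (⅔ + 36 - 10)*173 = (80/3)*173 = 13840/3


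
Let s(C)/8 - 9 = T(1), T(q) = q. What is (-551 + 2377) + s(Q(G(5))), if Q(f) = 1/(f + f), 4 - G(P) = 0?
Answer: 1906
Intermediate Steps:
G(P) = 4 (G(P) = 4 - 1*0 = 4 + 0 = 4)
Q(f) = 1/(2*f)
s(C) = 80 (s(C) = 72 + 8*1 = 72 + 8 = 80)
(-551 + 2377) + s(Q(G(5))) = (-551 + 2377) + 80 = 1826 + 80 = 1906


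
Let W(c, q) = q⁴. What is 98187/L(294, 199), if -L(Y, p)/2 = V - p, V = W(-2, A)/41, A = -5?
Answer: 4025667/15068 ≈ 267.17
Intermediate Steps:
V = 625/41 (V = (-5)⁴/41 = 625*(1/41) = 625/41 ≈ 15.244)
L(Y, p) = -1250/41 + 2*p (L(Y, p) = -2*(625/41 - p) = -1250/41 + 2*p)
98187/L(294, 199) = 98187/(-1250/41 + 2*199) = 98187/(-1250/41 + 398) = 98187/(15068/41) = 98187*(41/15068) = 4025667/15068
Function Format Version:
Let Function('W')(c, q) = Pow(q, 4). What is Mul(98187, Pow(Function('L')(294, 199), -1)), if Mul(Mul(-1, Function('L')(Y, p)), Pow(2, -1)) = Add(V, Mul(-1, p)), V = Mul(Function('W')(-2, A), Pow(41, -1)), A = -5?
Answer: Rational(4025667, 15068) ≈ 267.17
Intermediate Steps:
V = Rational(625, 41) (V = Mul(Pow(-5, 4), Pow(41, -1)) = Mul(625, Rational(1, 41)) = Rational(625, 41) ≈ 15.244)
Function('L')(Y, p) = Add(Rational(-1250, 41), Mul(2, p)) (Function('L')(Y, p) = Mul(-2, Add(Rational(625, 41), Mul(-1, p))) = Add(Rational(-1250, 41), Mul(2, p)))
Mul(98187, Pow(Function('L')(294, 199), -1)) = Mul(98187, Pow(Add(Rational(-1250, 41), Mul(2, 199)), -1)) = Mul(98187, Pow(Add(Rational(-1250, 41), 398), -1)) = Mul(98187, Pow(Rational(15068, 41), -1)) = Mul(98187, Rational(41, 15068)) = Rational(4025667, 15068)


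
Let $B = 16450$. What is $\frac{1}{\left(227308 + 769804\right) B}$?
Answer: $\frac{1}{16402492400} \approx 6.0966 \cdot 10^{-11}$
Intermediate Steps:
$\frac{1}{\left(227308 + 769804\right) B} = \frac{1}{\left(227308 + 769804\right) 16450} = \frac{1}{997112} \cdot \frac{1}{16450} = \frac{1}{16402492400}$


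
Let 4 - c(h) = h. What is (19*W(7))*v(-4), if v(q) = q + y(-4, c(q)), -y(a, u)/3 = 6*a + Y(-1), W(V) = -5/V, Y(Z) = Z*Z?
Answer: -6175/7 ≈ -882.14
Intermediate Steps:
Y(Z) = Z**2
c(h) = 4 - h
y(a, u) = -3 - 18*a (y(a, u) = -3*(6*a + (-1)**2) = -3*(6*a + 1) = -3*(1 + 6*a) = -3 - 18*a)
v(q) = 69 + q (v(q) = q + (-3 - 18*(-4)) = q + (-3 + 72) = q + 69 = 69 + q)
(19*W(7))*v(-4) = (19*(-5/7))*(69 - 4) = (19*(-5*1/7))*65 = (19*(-5/7))*65 = -95/7*65 = -6175/7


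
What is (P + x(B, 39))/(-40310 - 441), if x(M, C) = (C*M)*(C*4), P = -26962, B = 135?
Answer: -794378/40751 ≈ -19.493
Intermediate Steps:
x(M, C) = 4*M*C² (x(M, C) = (C*M)*(4*C) = 4*M*C²)
(P + x(B, 39))/(-40310 - 441) = (-26962 + 4*135*39²)/(-40310 - 441) = (-26962 + 4*135*1521)/(-40751) = (-26962 + 821340)*(-1/40751) = 794378*(-1/40751) = -794378/40751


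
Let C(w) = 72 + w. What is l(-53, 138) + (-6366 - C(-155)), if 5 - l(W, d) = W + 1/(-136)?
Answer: -846599/136 ≈ -6225.0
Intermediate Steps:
l(W, d) = 681/136 - W (l(W, d) = 5 - (W + 1/(-136)) = 5 - (W - 1/136) = 5 - (-1/136 + W) = 5 + (1/136 - W) = 681/136 - W)
l(-53, 138) + (-6366 - C(-155)) = (681/136 - 1*(-53)) + (-6366 - (72 - 155)) = (681/136 + 53) + (-6366 - 1*(-83)) = 7889/136 + (-6366 + 83) = 7889/136 - 6283 = -846599/136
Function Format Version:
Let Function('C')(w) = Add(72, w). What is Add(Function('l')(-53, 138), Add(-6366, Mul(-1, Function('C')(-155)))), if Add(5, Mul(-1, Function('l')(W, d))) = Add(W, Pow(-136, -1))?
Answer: Rational(-846599, 136) ≈ -6225.0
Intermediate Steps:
Function('l')(W, d) = Add(Rational(681, 136), Mul(-1, W)) (Function('l')(W, d) = Add(5, Mul(-1, Add(W, Pow(-136, -1)))) = Add(5, Mul(-1, Add(W, Rational(-1, 136)))) = Add(5, Mul(-1, Add(Rational(-1, 136), W))) = Add(5, Add(Rational(1, 136), Mul(-1, W))) = Add(Rational(681, 136), Mul(-1, W)))
Add(Function('l')(-53, 138), Add(-6366, Mul(-1, Function('C')(-155)))) = Add(Add(Rational(681, 136), Mul(-1, -53)), Add(-6366, Mul(-1, Add(72, -155)))) = Add(Add(Rational(681, 136), 53), Add(-6366, Mul(-1, -83))) = Add(Rational(7889, 136), Add(-6366, 83)) = Add(Rational(7889, 136), -6283) = Rational(-846599, 136)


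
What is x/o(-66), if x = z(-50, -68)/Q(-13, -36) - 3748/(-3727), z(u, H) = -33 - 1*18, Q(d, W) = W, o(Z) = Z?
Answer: -108335/2951784 ≈ -0.036702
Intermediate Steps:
z(u, H) = -51 (z(u, H) = -33 - 18 = -51)
x = 108335/44724 (x = -51/(-36) - 3748/(-3727) = -51*(-1/36) - 3748*(-1/3727) = 17/12 + 3748/3727 = 108335/44724 ≈ 2.4223)
x/o(-66) = (108335/44724)/(-66) = (108335/44724)*(-1/66) = -108335/2951784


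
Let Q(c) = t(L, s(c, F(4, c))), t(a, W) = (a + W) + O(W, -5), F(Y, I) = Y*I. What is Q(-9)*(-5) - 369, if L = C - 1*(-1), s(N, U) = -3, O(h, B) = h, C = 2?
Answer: -354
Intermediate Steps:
F(Y, I) = I*Y
L = 3 (L = 2 - 1*(-1) = 2 + 1 = 3)
t(a, W) = a + 2*W (t(a, W) = (a + W) + W = (W + a) + W = a + 2*W)
Q(c) = -3 (Q(c) = 3 + 2*(-3) = 3 - 6 = -3)
Q(-9)*(-5) - 369 = -3*(-5) - 369 = 15 - 369 = -354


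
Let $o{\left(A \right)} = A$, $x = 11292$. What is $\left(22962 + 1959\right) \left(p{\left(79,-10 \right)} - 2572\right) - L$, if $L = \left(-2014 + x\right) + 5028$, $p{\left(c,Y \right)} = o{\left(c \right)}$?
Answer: $-62142359$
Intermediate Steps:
$p{\left(c,Y \right)} = c$
$L = 14306$ ($L = \left(-2014 + 11292\right) + 5028 = 9278 + 5028 = 14306$)
$\left(22962 + 1959\right) \left(p{\left(79,-10 \right)} - 2572\right) - L = \left(22962 + 1959\right) \left(79 - 2572\right) - 14306 = 24921 \left(-2493\right) - 14306 = -62128053 - 14306 = -62142359$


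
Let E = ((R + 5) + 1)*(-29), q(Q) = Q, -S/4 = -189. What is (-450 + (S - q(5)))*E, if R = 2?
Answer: -69832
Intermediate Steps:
S = 756 (S = -4*(-189) = 756)
E = -232 (E = ((2 + 5) + 1)*(-29) = (7 + 1)*(-29) = 8*(-29) = -232)
(-450 + (S - q(5)))*E = (-450 + (756 - 1*5))*(-232) = (-450 + (756 - 5))*(-232) = (-450 + 751)*(-232) = 301*(-232) = -69832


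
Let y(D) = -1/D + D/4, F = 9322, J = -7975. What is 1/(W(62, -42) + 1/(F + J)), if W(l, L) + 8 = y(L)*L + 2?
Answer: 1347/584599 ≈ 0.0023041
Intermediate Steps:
y(D) = -1/D + D/4 (y(D) = -1/D + D*(1/4) = -1/D + D/4)
W(l, L) = -6 + L*(-1/L + L/4) (W(l, L) = -8 + ((-1/L + L/4)*L + 2) = -8 + (L*(-1/L + L/4) + 2) = -8 + (2 + L*(-1/L + L/4)) = -6 + L*(-1/L + L/4))
1/(W(62, -42) + 1/(F + J)) = 1/((-7 + (1/4)*(-42)**2) + 1/(9322 - 7975)) = 1/((-7 + (1/4)*1764) + 1/1347) = 1/((-7 + 441) + 1/1347) = 1/(434 + 1/1347) = 1/(584599/1347) = 1347/584599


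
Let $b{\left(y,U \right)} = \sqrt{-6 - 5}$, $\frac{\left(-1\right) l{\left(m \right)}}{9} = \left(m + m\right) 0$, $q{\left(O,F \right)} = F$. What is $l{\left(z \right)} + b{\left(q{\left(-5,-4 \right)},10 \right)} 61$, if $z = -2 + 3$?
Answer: $61 i \sqrt{11} \approx 202.31 i$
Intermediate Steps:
$z = 1$
$l{\left(m \right)} = 0$ ($l{\left(m \right)} = - 9 \left(m + m\right) 0 = - 9 \cdot 2 m 0 = \left(-9\right) 0 = 0$)
$b{\left(y,U \right)} = i \sqrt{11}$ ($b{\left(y,U \right)} = \sqrt{-11} = i \sqrt{11}$)
$l{\left(z \right)} + b{\left(q{\left(-5,-4 \right)},10 \right)} 61 = 0 + i \sqrt{11} \cdot 61 = 0 + 61 i \sqrt{11} = 61 i \sqrt{11}$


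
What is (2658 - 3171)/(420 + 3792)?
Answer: -19/156 ≈ -0.12179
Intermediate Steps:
(2658 - 3171)/(420 + 3792) = -513/4212 = -513*1/4212 = -19/156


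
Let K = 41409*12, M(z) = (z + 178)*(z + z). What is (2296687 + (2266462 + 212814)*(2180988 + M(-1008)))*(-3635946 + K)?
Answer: -29996008166315017890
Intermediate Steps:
M(z) = 2*z*(178 + z) (M(z) = (178 + z)*(2*z) = 2*z*(178 + z))
K = 496908
(2296687 + (2266462 + 212814)*(2180988 + M(-1008)))*(-3635946 + K) = (2296687 + (2266462 + 212814)*(2180988 + 2*(-1008)*(178 - 1008)))*(-3635946 + 496908) = (2296687 + 2479276*(2180988 + 2*(-1008)*(-830)))*(-3139038) = (2296687 + 2479276*(2180988 + 1673280))*(-3139038) = (2296687 + 2479276*3854268)*(-3139038) = (2296687 + 9555794149968)*(-3139038) = 9555796446655*(-3139038) = -29996008166315017890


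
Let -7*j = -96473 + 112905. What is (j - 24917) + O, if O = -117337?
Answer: -1012210/7 ≈ -1.4460e+5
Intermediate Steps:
j = -16432/7 (j = -(-96473 + 112905)/7 = -1/7*16432 = -16432/7 ≈ -2347.4)
(j - 24917) + O = (-16432/7 - 24917) - 117337 = -190851/7 - 117337 = -1012210/7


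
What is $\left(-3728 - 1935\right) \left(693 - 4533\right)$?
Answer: $21745920$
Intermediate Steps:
$\left(-3728 - 1935\right) \left(693 - 4533\right) = \left(-3728 - 1935\right) \left(-3840\right) = \left(-5663\right) \left(-3840\right) = 21745920$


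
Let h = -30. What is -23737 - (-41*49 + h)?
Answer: -21698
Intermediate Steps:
-23737 - (-41*49 + h) = -23737 - (-41*49 - 30) = -23737 - (-2009 - 30) = -23737 - 1*(-2039) = -23737 + 2039 = -21698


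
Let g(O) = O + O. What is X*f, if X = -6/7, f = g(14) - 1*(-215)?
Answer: -1458/7 ≈ -208.29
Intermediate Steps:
g(O) = 2*O
f = 243 (f = 2*14 - 1*(-215) = 28 + 215 = 243)
X = -6/7 (X = -6*⅐ = -6/7 ≈ -0.85714)
X*f = -6/7*243 = -1458/7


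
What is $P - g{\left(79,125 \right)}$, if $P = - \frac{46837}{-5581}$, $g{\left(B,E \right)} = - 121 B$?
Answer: $\frac{53395616}{5581} \approx 9567.4$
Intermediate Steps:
$P = \frac{46837}{5581}$ ($P = \left(-46837\right) \left(- \frac{1}{5581}\right) = \frac{46837}{5581} \approx 8.3922$)
$P - g{\left(79,125 \right)} = \frac{46837}{5581} - \left(-121\right) 79 = \frac{46837}{5581} - -9559 = \frac{46837}{5581} + 9559 = \frac{53395616}{5581}$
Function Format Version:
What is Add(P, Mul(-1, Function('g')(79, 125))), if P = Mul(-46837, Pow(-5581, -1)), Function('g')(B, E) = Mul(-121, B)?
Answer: Rational(53395616, 5581) ≈ 9567.4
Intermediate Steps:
P = Rational(46837, 5581) (P = Mul(-46837, Rational(-1, 5581)) = Rational(46837, 5581) ≈ 8.3922)
Add(P, Mul(-1, Function('g')(79, 125))) = Add(Rational(46837, 5581), Mul(-1, Mul(-121, 79))) = Add(Rational(46837, 5581), Mul(-1, -9559)) = Add(Rational(46837, 5581), 9559) = Rational(53395616, 5581)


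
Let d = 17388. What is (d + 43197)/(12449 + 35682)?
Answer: 60585/48131 ≈ 1.2588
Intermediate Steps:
(d + 43197)/(12449 + 35682) = (17388 + 43197)/(12449 + 35682) = 60585/48131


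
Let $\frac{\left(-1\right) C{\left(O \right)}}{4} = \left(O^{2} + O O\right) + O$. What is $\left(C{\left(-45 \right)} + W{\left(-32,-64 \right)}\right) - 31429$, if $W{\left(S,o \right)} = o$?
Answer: $-47513$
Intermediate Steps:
$C{\left(O \right)} = - 8 O^{2} - 4 O$ ($C{\left(O \right)} = - 4 \left(\left(O^{2} + O O\right) + O\right) = - 4 \left(\left(O^{2} + O^{2}\right) + O\right) = - 4 \left(2 O^{2} + O\right) = - 4 \left(O + 2 O^{2}\right) = - 8 O^{2} - 4 O$)
$\left(C{\left(-45 \right)} + W{\left(-32,-64 \right)}\right) - 31429 = \left(\left(-4\right) \left(-45\right) \left(1 + 2 \left(-45\right)\right) - 64\right) - 31429 = \left(\left(-4\right) \left(-45\right) \left(1 - 90\right) - 64\right) - 31429 = \left(\left(-4\right) \left(-45\right) \left(-89\right) - 64\right) - 31429 = \left(-16020 - 64\right) - 31429 = -16084 - 31429 = -47513$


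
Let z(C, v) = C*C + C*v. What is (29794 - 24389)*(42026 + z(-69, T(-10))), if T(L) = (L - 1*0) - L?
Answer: 252883735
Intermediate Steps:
T(L) = 0 (T(L) = (L + 0) - L = L - L = 0)
z(C, v) = C**2 + C*v
(29794 - 24389)*(42026 + z(-69, T(-10))) = (29794 - 24389)*(42026 - 69*(-69 + 0)) = 5405*(42026 - 69*(-69)) = 5405*(42026 + 4761) = 5405*46787 = 252883735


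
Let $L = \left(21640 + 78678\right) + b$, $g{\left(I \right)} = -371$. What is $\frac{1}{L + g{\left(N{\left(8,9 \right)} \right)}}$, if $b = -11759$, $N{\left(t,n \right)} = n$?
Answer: $\frac{1}{88188} \approx 1.1339 \cdot 10^{-5}$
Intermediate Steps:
$L = 88559$ ($L = \left(21640 + 78678\right) - 11759 = 100318 - 11759 = 88559$)
$\frac{1}{L + g{\left(N{\left(8,9 \right)} \right)}} = \frac{1}{88559 - 371} = \frac{1}{88188}$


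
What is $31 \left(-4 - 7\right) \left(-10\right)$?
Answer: $3410$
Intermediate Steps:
$31 \left(-4 - 7\right) \left(-10\right) = 31 \left(-11\right) \left(-10\right) = \left(-341\right) \left(-10\right) = 3410$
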